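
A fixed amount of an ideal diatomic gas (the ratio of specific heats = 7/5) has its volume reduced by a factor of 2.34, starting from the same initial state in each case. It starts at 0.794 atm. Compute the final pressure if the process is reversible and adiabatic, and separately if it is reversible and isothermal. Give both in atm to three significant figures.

adiabatic: 2.61 atm; isothermal: 1.86 atm

Isothermal: P₂ = P₁(V₁/V₂) = 0.794×2.34 = 1.858 atm.
Adiabatic: P₂ = P₁(V₁/V₂)^γ = 0.794×2.34^(7/5) = 2.61 atm.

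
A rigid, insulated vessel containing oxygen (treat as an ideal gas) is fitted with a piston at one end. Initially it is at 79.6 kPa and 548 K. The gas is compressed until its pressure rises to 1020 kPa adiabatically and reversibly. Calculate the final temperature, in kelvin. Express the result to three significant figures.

T₂ ≈ 1140 K

Along an adiabat T P^((1−γ)/γ) is constant, so T₂ = T₁ (P₂/P₁)^((γ−1)/γ).
For a diatomic ideal gas γ = 7/5, so (γ−1)/γ = 2/7.
T₂ = 548 × (1020/79.6)^(2/7) = 1136 K.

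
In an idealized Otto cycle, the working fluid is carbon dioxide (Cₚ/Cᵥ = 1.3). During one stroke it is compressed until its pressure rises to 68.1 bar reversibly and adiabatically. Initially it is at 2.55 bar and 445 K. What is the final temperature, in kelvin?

T₂ ≈ 950 K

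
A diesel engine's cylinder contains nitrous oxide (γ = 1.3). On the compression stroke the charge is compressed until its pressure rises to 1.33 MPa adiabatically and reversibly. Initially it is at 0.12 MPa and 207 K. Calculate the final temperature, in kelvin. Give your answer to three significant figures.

Adiabatic: T₂/T₁ = (P₂/P₁)^((γ−1)/γ).
T₂ = 207 × (1.33/0.12)^(0.231) = 360.6 K.

T₂ ≈ 361 K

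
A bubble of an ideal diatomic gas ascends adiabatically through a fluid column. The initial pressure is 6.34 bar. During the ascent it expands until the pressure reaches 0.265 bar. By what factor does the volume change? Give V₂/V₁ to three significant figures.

V₂/V₁ ≈ 9.66

From PV^γ = const, V₂/V₁ = (P₁/P₂)^(1/γ).
For a diatomic ideal gas γ = 7/5.
V₂/V₁ = (6.34/0.265)^(5/7) = 9.658.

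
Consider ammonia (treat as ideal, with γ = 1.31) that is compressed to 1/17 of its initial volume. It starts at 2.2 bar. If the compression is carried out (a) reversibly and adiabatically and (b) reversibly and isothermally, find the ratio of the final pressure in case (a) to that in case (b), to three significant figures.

Isothermal: P_b = P₁(V₁/V₂) = 2.2×17.
Adiabatic: P_a = P₁(V₁/V₂)^γ = 2.2×17^(1.31).
P_a/P_b = (V₁/V₂)^(γ−1) = 17^(0.31) = 2.407.

P_adiabatic / P_isothermal ≈ 2.41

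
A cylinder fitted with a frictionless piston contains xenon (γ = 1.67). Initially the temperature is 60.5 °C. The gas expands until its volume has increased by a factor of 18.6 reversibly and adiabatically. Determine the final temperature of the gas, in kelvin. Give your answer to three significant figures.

For a reversible adiabat TV^(γ−1) is constant, so T₂ = T₁ (V₁/V₂)^(γ−1).
T₁ = 60.5 °C = 333.6 K.
T₂ = 333.6 × (1/18.6)^(0.67) = 47.07 K.

T₂ ≈ 47.1 K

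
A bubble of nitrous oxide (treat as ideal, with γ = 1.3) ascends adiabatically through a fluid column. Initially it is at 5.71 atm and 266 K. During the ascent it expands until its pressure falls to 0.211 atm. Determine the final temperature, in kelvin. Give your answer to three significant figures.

Adiabatic: T₂/T₁ = (P₂/P₁)^((γ−1)/γ).
T₂ = 266 × (0.211/5.71)^(0.231) = 124.3 K.

T₂ ≈ 124 K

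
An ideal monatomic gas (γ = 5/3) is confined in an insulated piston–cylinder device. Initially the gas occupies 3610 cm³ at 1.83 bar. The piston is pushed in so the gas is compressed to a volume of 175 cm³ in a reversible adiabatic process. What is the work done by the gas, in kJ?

W ≈ -6.46 kJ

P₂ = P₁(V₁/V₂)^γ = 1.83×(3610/175)^(5/3) = 283.9 bar.
For a reversible adiabat, W_by_gas = (P₁V₁ − P₂V₂)/(γ−1).
W_by = (183000×0.00361 − 2.839×10^7×0.000175) / (2/3) = -6463 J.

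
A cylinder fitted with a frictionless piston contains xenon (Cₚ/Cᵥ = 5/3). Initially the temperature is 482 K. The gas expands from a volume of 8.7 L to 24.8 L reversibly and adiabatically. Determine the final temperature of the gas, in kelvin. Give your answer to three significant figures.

For a reversible adiabat TV^(γ−1) is constant, so T₂ = T₁ (V₁/V₂)^(γ−1).
T₂ = 482 × (8.7/24.8)^(2/3) = 239.8 K.

T₂ ≈ 240 K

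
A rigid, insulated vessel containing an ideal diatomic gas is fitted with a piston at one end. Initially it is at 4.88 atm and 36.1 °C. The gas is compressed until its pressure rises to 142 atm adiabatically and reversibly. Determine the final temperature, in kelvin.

Adiabatic: T₂/T₁ = (P₂/P₁)^((γ−1)/γ).
For a diatomic ideal gas γ = 7/5, so (γ−1)/γ = 2/7.
T₁ = 36.1 °C = 309.2 K.
T₂ = 309.2 × (142/4.88)^(2/7) = 810.1 K.

T₂ ≈ 810 K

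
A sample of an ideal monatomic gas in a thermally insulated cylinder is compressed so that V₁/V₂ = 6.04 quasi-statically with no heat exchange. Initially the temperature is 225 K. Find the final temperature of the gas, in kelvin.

Adiabatic: T₁V₁^(γ−1) = T₂V₂^(γ−1) ⇒ T₂ = T₁ (V₁/V₂)^(γ−1).
For a monatomic ideal gas γ = 5/3, so γ−1 = 2/3.
T₂ = 225 × 6.04^(2/3) = 746.2 K.

T₂ ≈ 746 K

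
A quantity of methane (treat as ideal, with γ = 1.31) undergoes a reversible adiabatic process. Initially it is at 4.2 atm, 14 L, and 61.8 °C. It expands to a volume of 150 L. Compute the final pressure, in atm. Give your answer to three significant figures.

P₂ ≈ 0.188 atm

Since PV^γ is constant along a reversible adiabat, P₂ = P₁ (V₁/V₂)^γ.
P₂ = 4.2 × (14/150)^(1.31) = 0.1879 atm.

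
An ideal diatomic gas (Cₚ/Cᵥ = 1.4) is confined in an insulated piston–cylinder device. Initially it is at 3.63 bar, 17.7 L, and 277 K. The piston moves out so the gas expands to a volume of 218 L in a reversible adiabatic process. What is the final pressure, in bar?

Since PV^γ is constant along a reversible adiabat, P₂ = P₁ (V₁/V₂)^γ.
P₂ = 3.63 × (17.7/218)^(1.4) = 0.108 bar.

P₂ ≈ 0.108 bar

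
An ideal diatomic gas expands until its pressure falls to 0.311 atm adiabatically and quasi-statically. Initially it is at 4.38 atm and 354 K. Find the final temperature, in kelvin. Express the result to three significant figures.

Adiabatic: T₂/T₁ = (P₂/P₁)^((γ−1)/γ).
For a diatomic ideal gas γ = 7/5, so (γ−1)/γ = 2/7.
T₂ = 354 × (0.311/4.38)^(2/7) = 166.3 K.

T₂ ≈ 166 K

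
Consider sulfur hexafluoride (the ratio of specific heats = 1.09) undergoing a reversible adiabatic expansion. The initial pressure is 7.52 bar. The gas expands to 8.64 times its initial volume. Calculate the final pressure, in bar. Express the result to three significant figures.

Adiabatic: P₁V₁^γ = P₂V₂^γ ⇒ P₂ = P₁ (V₁/V₂)^γ.
P₂ = 7.52 × (1/8.64)^(1.09) = 0.7168 bar.

P₂ ≈ 0.717 bar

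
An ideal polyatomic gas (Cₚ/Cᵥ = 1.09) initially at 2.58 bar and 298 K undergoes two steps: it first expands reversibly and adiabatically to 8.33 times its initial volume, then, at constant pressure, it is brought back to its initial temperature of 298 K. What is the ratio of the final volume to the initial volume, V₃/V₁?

V₃/V₁ ≈ 10.1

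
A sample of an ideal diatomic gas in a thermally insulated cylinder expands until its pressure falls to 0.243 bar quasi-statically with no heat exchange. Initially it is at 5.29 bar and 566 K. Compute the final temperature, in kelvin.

Adiabatic: T₂/T₁ = (P₂/P₁)^((γ−1)/γ).
For a diatomic ideal gas γ = 7/5, so (γ−1)/γ = 2/7.
T₂ = 566 × (0.243/5.29)^(2/7) = 234.7 K.

T₂ ≈ 235 K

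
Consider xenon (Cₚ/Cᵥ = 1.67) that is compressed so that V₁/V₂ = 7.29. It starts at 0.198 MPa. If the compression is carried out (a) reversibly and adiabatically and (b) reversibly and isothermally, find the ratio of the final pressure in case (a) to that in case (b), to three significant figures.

P_adiabatic / P_isothermal ≈ 3.78

Isothermal: P_b = P₁(V₁/V₂) = 0.198×7.29.
Adiabatic: P_a = P₁(V₁/V₂)^γ = 0.198×7.29^(1.67).
P_a/P_b = (V₁/V₂)^(γ−1) = 7.29^(0.67) = 3.785.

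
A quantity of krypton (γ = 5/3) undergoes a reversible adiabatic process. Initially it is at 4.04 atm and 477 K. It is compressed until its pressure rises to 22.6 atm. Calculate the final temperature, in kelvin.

T₂ ≈ 950 K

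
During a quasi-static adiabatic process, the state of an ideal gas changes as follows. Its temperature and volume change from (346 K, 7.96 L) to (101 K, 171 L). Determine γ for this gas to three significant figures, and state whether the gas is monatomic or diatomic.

TV^(γ−1) = const ⇒ γ − 1 = ln(T₂/T₁) / ln(V₁/V₂).
γ = 1 + ln(101/346) / ln(7.96/171) = 1.401.
γ ≈ 1.40 is close to 7/5, so the gas is diatomic.

γ ≈ 1.40; diatomic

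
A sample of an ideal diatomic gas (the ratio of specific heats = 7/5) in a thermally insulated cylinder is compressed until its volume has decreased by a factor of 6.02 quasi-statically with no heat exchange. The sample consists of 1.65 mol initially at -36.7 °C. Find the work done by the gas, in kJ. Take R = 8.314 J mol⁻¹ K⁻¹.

W ≈ -8.52 kJ

Adiabatic: T₁V₁^(γ−1) = T₂V₂^(γ−1) ⇒ T₂ = T₁ (V₁/V₂)^(γ−1).
T₁ = -36.7 °C = 236.4 K.
T₂ = 236.4 × 6.02^(2/5) = 484.8 K.
Q = 0, so ΔU = W_on_gas = nCᵥΔT with Cᵥ = R/(γ−1) = 20.79 J/(mol·K).
ΔU = 1.65 × 20.79 × (484.8 − 236.4) = 8518 J.
Work done by the gas = −ΔU = -8518 J.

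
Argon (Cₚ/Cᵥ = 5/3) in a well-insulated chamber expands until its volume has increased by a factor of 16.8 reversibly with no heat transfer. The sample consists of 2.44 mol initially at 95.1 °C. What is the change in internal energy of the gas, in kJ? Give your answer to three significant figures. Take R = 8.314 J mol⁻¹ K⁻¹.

For a reversible adiabat TV^(γ−1) is constant, so T₂ = T₁ (V₁/V₂)^(γ−1).
T₁ = 95.1 °C = 368.2 K.
T₂ = 368.2 × (1/16.8)^(2/3) = 56.14 K.
Q = 0, so ΔU = W_on_gas = nCᵥΔT with Cᵥ = R/(γ−1) = 12.47 J/(mol·K).
ΔU = 2.44 × 12.47 × (56.14 − 368.2) = -9497 J.

ΔU ≈ -9.50 kJ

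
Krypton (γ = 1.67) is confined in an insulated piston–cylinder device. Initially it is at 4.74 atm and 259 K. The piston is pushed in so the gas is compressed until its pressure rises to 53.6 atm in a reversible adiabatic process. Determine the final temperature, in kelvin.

T₂ ≈ 685 K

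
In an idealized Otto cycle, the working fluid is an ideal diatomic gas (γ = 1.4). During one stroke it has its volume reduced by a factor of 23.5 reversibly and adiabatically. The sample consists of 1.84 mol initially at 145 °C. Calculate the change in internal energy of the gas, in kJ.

ΔU ≈ 40.5 kJ

Adiabatic: T₁V₁^(γ−1) = T₂V₂^(γ−1) ⇒ T₂ = T₁ (V₁/V₂)^(γ−1).
T₁ = 145 °C = 418.1 K.
T₂ = 418.1 × 23.5^(0.4) = 1478 K.
Q = 0, so ΔU = W_on_gas = nCᵥΔT with Cᵥ = R/(γ−1) = 20.79 J/(mol·K).
ΔU = 1.84 × 20.79 × (1478 − 418.1) = 40540 J.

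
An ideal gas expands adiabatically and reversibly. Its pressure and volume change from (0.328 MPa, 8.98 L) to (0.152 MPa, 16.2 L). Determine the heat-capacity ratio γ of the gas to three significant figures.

γ ≈ 1.30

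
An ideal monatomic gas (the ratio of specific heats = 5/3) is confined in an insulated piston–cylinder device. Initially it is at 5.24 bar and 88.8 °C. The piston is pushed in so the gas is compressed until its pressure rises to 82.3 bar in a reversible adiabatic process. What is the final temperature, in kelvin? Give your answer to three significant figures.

Along an adiabat T P^((1−γ)/γ) is constant, so T₂ = T₁ (P₂/P₁)^((γ−1)/γ).
T₁ = 88.8 °C = 361.9 K.
T₂ = 361.9 × (82.3/5.24)^(2/5) = 1089 K.

T₂ ≈ 1090 K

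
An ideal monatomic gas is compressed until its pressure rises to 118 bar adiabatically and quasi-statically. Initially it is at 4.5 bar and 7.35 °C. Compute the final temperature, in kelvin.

Adiabatic: T₂/T₁ = (P₂/P₁)^((γ−1)/γ).
For a monatomic ideal gas γ = 5/3, so (γ−1)/γ = 2/5.
T₁ = 7.35 °C = 280.5 K.
T₂ = 280.5 × (118/4.5)^(2/5) = 1036 K.

T₂ ≈ 1040 K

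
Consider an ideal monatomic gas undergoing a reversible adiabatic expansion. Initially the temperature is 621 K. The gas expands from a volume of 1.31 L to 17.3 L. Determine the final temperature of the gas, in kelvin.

T₂ ≈ 111 K

For a reversible adiabat TV^(γ−1) is constant, so T₂ = T₁ (V₁/V₂)^(γ−1).
For a monatomic ideal gas γ = 5/3, so γ−1 = 2/3.
T₂ = 621 × (1.31/17.3)^(2/3) = 111.1 K.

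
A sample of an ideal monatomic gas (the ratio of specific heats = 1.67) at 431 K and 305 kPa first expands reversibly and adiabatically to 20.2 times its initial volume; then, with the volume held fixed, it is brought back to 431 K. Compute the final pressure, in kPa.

Adiabatic step (PV^γ = const): P₂ = 305×(1/20.2)^(1.67) = 2.015 kPa; T₂ = 431×(1/20.2)^(0.67) = 57.53 K.
Isochoric: P₃ = P₂(T₃/T₂) = 2.015 × (431/57.53) = 15.1 kPa.

P₃ ≈ 15.1 kPa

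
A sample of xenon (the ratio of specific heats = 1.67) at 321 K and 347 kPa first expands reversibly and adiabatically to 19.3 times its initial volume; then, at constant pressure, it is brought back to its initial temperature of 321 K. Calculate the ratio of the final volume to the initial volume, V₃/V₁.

Adiabatic step: V₂/V₁ = 19.3; T₂ = T₁·(1/19.3)^(0.67) = 44.18 K.
Isobaric step: V₃/V₂ = T₃/T₂ = 321/44.18.
V₃/V₁ = (V₂/V₁)(V₃/V₂) = 19.3 × (321/44.18) = 140.2.

V₃/V₁ ≈ 140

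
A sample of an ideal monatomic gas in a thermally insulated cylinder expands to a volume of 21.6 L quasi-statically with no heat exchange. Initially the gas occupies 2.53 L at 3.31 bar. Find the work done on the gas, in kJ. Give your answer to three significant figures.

W ≈ -0.955 kJ

γ = 5/3 for a monatomic ideal gas.
P₂ = P₁(V₁/V₂)^γ = 3.31×(2.53/21.6)^(5/3) = 0.09281 bar.
For a reversible adiabat, W_by_gas = (P₁V₁ − P₂V₂)/(γ−1).
W_by = (331000×0.00253 − 9281×0.0216) / (2/3) = 955.4 J.
W_on_gas = −W_by = -955.4 J.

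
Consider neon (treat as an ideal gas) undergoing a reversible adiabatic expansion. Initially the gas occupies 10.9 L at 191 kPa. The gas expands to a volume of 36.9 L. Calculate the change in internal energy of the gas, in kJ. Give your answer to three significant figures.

γ = 5/3 for a monatomic ideal gas.
P₂ = P₁(V₁/V₂)^γ = 191×(10.9/36.9)^(5/3) = 25.02 kPa.
For a reversible adiabat, W_by_gas = (P₁V₁ − P₂V₂)/(γ−1).
W_by = (191000×0.0109 − 25020×0.0369) / (2/3) = 1738 J.
Q = 0 ⇒ ΔU = −W_by = -1738 J.

ΔU ≈ -1.74 kJ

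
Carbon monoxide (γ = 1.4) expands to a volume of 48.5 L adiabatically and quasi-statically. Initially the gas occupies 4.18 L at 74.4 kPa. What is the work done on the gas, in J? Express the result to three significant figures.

W ≈ -486 J

P₂ = P₁(V₁/V₂)^γ = 74.4×(4.18/48.5)^(1.4) = 2.405 kPa.
For a reversible adiabat, W_by_gas = (P₁V₁ − P₂V₂)/(γ−1).
W_by = (74400×0.00418 − 2405×0.0485) / (0.4) = 485.8 J.
W_on_gas = −W_by = -485.8 J.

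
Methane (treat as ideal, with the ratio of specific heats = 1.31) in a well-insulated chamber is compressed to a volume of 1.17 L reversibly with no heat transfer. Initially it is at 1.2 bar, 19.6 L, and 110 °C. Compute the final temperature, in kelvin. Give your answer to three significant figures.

For a reversible adiabat TV^(γ−1) is constant, so T₂ = T₁ (V₁/V₂)^(γ−1).
T₁ = 110 °C = 383.1 K.
T₂ = 383.1 × (19.6/1.17)^(0.31) = 918 K.

T₂ ≈ 918 K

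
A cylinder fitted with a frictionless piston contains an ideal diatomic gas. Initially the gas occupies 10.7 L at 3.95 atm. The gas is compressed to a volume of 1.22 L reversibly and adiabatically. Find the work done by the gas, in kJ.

W ≈ -14.8 kJ

γ = 7/5 for a diatomic ideal gas.
P₂ = P₁(V₁/V₂)^γ = 3.95×(10.7/1.22)^(7/5) = 82.57 atm.
For a reversible adiabat, W_by_gas = (P₁V₁ − P₂V₂)/(γ−1).
W_by = (400200×0.0107 − 8.367×10^6×0.00122) / (2/5) = -14810 J.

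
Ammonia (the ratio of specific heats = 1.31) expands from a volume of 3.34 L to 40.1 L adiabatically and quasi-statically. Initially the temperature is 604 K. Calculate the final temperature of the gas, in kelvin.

Adiabatic: T₁V₁^(γ−1) = T₂V₂^(γ−1) ⇒ T₂ = T₁ (V₁/V₂)^(γ−1).
T₂ = 604 × (3.34/40.1)^(0.31) = 279.5 K.

T₂ ≈ 280 K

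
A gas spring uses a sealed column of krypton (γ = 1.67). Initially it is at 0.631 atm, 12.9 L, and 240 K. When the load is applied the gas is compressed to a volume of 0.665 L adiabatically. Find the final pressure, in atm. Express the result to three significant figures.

P₂ ≈ 89.2 atm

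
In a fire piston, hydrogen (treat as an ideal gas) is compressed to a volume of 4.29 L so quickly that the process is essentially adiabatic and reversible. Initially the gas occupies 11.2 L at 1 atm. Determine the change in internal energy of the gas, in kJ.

γ = 7/5 for a diatomic ideal gas.
P₂ = P₁(V₁/V₂)^γ = 1×(11.2/4.29)^(7/5) = 3.832 atm.
For a reversible adiabat, W_by_gas = (P₁V₁ − P₂V₂)/(γ−1).
W_by = (101300×0.0112 − 388300×0.00429) / (2/5) = -1328 J.
Q = 0 ⇒ ΔU = −W_by = 1328 J.

ΔU ≈ 1.33 kJ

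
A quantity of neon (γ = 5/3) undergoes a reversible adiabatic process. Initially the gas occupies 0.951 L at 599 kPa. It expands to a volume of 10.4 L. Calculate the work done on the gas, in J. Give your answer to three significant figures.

W ≈ -681 J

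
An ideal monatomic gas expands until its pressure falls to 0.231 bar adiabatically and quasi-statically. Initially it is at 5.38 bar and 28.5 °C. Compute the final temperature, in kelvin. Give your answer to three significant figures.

T₂ ≈ 85.6 K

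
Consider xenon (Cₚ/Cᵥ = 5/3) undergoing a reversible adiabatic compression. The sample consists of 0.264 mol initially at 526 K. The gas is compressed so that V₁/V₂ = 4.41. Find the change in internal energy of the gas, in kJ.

For a reversible adiabat TV^(γ−1) is constant, so T₂ = T₁ (V₁/V₂)^(γ−1).
T₂ = 526 × 4.41^(2/3) = 1415 K.
Q = 0, so ΔU = W_on_gas = nCᵥΔT with Cᵥ = R/(γ−1) = 12.47 J/(mol·K).
ΔU = 0.264 × 12.47 × (1415 − 526) = 2925 J.

ΔU ≈ 2.93 kJ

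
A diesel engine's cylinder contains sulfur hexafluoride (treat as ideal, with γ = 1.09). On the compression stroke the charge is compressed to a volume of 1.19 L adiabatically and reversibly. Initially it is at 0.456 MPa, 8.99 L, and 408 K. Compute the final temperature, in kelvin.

T₂ ≈ 489 K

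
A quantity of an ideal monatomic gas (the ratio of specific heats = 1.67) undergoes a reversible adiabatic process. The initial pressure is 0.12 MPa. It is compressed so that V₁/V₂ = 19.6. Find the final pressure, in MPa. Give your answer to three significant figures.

Since PV^γ is constant along a reversible adiabat, P₂ = P₁ (V₁/V₂)^γ.
P₂ = 0.12 × 19.6^(1.67) = 17.27 MPa.

P₂ ≈ 17.3 MPa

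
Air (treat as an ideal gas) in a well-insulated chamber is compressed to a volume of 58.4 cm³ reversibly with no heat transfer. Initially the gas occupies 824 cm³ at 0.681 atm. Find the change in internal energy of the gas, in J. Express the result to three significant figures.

γ = 7/5 for a diatomic ideal gas.
P₂ = P₁(V₁/V₂)^γ = 0.681×(824/58.4)^(7/5) = 27.7 atm.
For a reversible adiabat, W_by_gas = (P₁V₁ − P₂V₂)/(γ−1).
W_by = (69000×0.000824 − 2.807×10^6×5.84×10^-5) / (2/5) = -267.6 J.
Q = 0 ⇒ ΔU = −W_by = 267.6 J.

ΔU ≈ 268 J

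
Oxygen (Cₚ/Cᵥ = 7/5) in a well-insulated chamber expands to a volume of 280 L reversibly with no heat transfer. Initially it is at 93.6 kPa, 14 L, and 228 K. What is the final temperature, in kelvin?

T₂ ≈ 68.8 K

Adiabatic: T₁V₁^(γ−1) = T₂V₂^(γ−1) ⇒ T₂ = T₁ (V₁/V₂)^(γ−1).
T₂ = 228 × (14/280)^(2/5) = 68.79 K.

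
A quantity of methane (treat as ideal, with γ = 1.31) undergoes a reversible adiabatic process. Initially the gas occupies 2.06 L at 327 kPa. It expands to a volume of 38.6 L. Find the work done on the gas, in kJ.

P₂ = P₁(V₁/V₂)^γ = 327×(2.06/38.6)^(1.31) = 7.035 kPa.
For a reversible adiabat, W_by_gas = (P₁V₁ − P₂V₂)/(γ−1).
W_by = (327000×0.00206 − 7035×0.0386) / (0.31) = 1297 J.
W_on_gas = −W_by = -1297 J.

W ≈ -1.30 kJ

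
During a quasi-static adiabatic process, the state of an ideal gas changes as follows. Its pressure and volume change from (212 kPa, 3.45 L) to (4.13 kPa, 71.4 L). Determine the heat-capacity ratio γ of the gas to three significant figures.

γ ≈ 1.30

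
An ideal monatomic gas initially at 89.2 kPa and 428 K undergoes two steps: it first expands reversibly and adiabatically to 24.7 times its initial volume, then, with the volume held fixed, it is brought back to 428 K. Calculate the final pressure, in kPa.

For a monatomic ideal gas γ = 5/3.
Adiabatic step (PV^γ = const): P₂ = 89.2×(1/24.7)^(5/3) = 0.4258 kPa; T₂ = 428×(1/24.7)^(2/3) = 50.46 K.
Isochoric: P₃ = P₂(T₃/T₂) = 0.4258 × (428/50.46) = 3.611 kPa.

P₃ ≈ 3.61 kPa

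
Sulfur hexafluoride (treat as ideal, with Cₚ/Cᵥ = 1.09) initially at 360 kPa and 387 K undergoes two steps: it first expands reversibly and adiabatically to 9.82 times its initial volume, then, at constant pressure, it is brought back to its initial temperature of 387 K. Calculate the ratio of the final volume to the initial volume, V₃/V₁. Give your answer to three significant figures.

V₃/V₁ ≈ 12.1

Adiabatic step: V₂/V₁ = 9.82; T₂ = T₁·(1/9.82)^(0.09) = 315.1 K.
Isobaric step: V₃/V₂ = T₃/T₂ = 387/315.1.
V₃/V₁ = (V₂/V₁)(V₃/V₂) = 9.82 × (387/315.1) = 12.06.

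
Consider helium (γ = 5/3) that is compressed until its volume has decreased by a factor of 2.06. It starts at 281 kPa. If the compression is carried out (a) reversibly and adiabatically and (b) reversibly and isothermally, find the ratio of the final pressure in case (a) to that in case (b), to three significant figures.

Isothermal: P_b = P₁(V₁/V₂) = 281×2.06.
Adiabatic: P_a = P₁(V₁/V₂)^γ = 281×2.06^(5/3).
P_a/P_b = (V₁/V₂)^(γ−1) = 2.06^(2/3) = 1.619.

P_adiabatic / P_isothermal ≈ 1.62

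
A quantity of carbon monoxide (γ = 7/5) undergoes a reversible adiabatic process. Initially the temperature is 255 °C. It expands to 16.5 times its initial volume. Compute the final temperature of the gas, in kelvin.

Adiabatic: T₁V₁^(γ−1) = T₂V₂^(γ−1) ⇒ T₂ = T₁ (V₁/V₂)^(γ−1).
T₁ = 255 °C = 528.1 K.
T₂ = 528.1 × (1/16.5)^(2/5) = 172.1 K.

T₂ ≈ 172 K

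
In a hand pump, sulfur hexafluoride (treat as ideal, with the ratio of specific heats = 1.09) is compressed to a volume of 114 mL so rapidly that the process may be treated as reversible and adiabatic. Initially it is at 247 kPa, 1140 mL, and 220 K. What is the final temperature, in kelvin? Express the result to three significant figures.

T₂ ≈ 271 K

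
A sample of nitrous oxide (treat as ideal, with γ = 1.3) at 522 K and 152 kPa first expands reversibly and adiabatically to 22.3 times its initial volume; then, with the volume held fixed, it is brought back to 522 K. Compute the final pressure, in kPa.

Adiabatic step (PV^γ = const): P₂ = 152×(1/22.3)^(1.3) = 2.686 kPa; T₂ = 522×(1/22.3)^(0.3) = 205.7 K.
Isochoric: P₃ = P₂(T₃/T₂) = 2.686 × (522/205.7) = 6.816 kPa.

P₃ ≈ 6.82 kPa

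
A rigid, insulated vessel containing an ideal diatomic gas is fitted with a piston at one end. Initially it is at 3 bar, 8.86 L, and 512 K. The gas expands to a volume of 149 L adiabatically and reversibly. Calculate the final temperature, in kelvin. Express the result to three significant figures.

For a reversible adiabat TV^(γ−1) is constant, so T₂ = T₁ (V₁/V₂)^(γ−1).
γ = 7/5 for a diatomic ideal gas.
T₂ = 512 × (8.86/149)^(2/5) = 165.6 K.

T₂ ≈ 166 K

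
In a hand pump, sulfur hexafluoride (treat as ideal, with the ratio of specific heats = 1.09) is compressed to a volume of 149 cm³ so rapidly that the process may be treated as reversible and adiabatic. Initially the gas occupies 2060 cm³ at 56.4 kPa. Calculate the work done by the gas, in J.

W ≈ -344 J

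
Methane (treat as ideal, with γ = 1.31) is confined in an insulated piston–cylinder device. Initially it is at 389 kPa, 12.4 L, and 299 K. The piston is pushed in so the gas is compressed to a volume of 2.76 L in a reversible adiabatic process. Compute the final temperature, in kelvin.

T₂ ≈ 476 K

For a reversible adiabat TV^(γ−1) is constant, so T₂ = T₁ (V₁/V₂)^(γ−1).
T₂ = 299 × (12.4/2.76)^(0.31) = 476.4 K.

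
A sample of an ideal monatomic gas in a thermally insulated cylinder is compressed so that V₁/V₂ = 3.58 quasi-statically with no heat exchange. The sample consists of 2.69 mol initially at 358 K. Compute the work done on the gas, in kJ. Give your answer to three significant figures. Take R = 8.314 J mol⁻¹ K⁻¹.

Adiabatic: T₁V₁^(γ−1) = T₂V₂^(γ−1) ⇒ T₂ = T₁ (V₁/V₂)^(γ−1).
γ = 5/3 for a monatomic ideal gas, so γ−1 = 2/3.
T₂ = 358 × 3.58^(2/3) = 837.8 K.
Q = 0, so ΔU = W_on_gas = nCᵥΔT with Cᵥ = R/(γ−1) = 12.47 J/(mol·K).
ΔU = 2.69 × 12.47 × (837.8 − 358) = 16100 J.

W ≈ 16.1 kJ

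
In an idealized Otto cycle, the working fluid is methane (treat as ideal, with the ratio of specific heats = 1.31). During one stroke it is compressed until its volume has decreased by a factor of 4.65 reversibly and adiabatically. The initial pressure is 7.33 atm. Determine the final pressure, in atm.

Adiabatic: P₁V₁^γ = P₂V₂^γ ⇒ P₂ = P₁ (V₁/V₂)^γ.
P₂ = 7.33 × 4.65^(1.31) = 54.89 atm.

P₂ ≈ 54.9 atm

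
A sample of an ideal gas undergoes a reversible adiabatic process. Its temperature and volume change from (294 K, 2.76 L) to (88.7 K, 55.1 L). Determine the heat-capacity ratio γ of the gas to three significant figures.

TV^(γ−1) = const ⇒ γ − 1 = ln(T₂/T₁) / ln(V₁/V₂).
γ = 1 + ln(88.7/294) / ln(2.76/55.1) = 1.4.

γ ≈ 1.40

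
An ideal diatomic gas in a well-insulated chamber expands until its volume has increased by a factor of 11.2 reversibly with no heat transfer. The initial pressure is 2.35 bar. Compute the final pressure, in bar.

P₂ ≈ 0.0798 bar

Since PV^γ is constant along a reversible adiabat, P₂ = P₁ (V₁/V₂)^γ.
For a diatomic ideal gas γ = 7/5.
P₂ = 2.35 × (1/11.2)^(7/5) = 0.07983 bar.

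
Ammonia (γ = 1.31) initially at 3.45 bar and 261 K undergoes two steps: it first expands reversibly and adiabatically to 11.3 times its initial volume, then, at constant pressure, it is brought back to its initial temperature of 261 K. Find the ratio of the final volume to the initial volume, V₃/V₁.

V₃/V₁ ≈ 24.0

Adiabatic step: V₂/V₁ = 11.3; T₂ = T₁·(1/11.3)^(0.31) = 123.1 K.
Isobaric step: V₃/V₂ = T₃/T₂ = 261/123.1.
V₃/V₁ = (V₂/V₁)(V₃/V₂) = 11.3 × (261/123.1) = 23.96.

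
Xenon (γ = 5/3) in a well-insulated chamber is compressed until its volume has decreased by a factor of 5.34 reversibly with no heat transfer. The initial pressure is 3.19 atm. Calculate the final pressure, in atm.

Since PV^γ is constant along a reversible adiabat, P₂ = P₁ (V₁/V₂)^γ.
P₂ = 3.19 × 5.34^(5/3) = 52.04 atm.

P₂ ≈ 52.0 atm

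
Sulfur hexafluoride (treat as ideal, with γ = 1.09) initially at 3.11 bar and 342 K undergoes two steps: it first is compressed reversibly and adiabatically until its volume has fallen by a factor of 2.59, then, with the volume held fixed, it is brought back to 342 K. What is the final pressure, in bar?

P₃ ≈ 8.05 bar

Adiabatic step (PV^γ = const): P₂ = 3.11×2.59^(1.09) = 8.775 bar; T₂ = 342×2.59^(0.09) = 372.6 K.
Isochoric: P₃ = P₂(T₃/T₂) = 8.775 × (342/372.6) = 8.055 bar.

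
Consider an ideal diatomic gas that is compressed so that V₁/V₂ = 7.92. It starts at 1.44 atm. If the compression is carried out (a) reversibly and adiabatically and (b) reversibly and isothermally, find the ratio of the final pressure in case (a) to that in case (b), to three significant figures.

For a diatomic ideal gas γ = 7/5.
Isothermal: P_b = P₁(V₁/V₂) = 1.44×7.92.
Adiabatic: P_a = P₁(V₁/V₂)^γ = 1.44×7.92^(7/5).
P_a/P_b = (V₁/V₂)^(γ−1) = 7.92^(2/5) = 2.288.

P_adiabatic / P_isothermal ≈ 2.29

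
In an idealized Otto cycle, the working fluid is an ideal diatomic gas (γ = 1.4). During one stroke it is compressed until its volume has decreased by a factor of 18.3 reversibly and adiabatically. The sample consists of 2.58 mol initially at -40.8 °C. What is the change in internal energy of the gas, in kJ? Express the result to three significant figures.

ΔU ≈ 27.4 kJ

Adiabatic: T₁V₁^(γ−1) = T₂V₂^(γ−1) ⇒ T₂ = T₁ (V₁/V₂)^(γ−1).
T₁ = -40.8 °C = 232.3 K.
T₂ = 232.3 × 18.3^(0.4) = 743.2 K.
Q = 0, so ΔU = W_on_gas = nCᵥΔT with Cᵥ = R/(γ−1) = 20.79 J/(mol·K).
ΔU = 2.58 × 20.79 × (743.2 − 232.3) = 27400 J.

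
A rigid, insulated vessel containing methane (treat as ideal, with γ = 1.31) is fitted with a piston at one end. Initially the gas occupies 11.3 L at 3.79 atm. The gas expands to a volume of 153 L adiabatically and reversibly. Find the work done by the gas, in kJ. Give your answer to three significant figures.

P₂ = P₁(V₁/V₂)^γ = 3.79×(11.3/153)^(1.31) = 0.1248 atm.
For a reversible adiabat, W_by_gas = (P₁V₁ − P₂V₂)/(γ−1).
W_by = (384000×0.0113 − 12650×0.153) / (0.31) = 7757 J.

W ≈ 7.76 kJ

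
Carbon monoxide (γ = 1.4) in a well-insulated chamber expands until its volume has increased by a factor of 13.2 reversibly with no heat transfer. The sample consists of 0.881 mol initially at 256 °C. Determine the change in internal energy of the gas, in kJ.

For a reversible adiabat TV^(γ−1) is constant, so T₂ = T₁ (V₁/V₂)^(γ−1).
T₁ = 256 °C = 529.1 K.
T₂ = 529.1 × (1/13.2)^(0.4) = 188.5 K.
Q = 0, so ΔU = W_on_gas = nCᵥΔT with Cᵥ = R/(γ−1) = 20.79 J/(mol·K).
ΔU = 0.881 × 20.79 × (188.5 − 529.1) = -6238 J.

ΔU ≈ -6.24 kJ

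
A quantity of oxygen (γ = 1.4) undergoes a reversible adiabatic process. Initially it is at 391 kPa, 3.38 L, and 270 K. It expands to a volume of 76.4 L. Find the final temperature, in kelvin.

For a reversible adiabat TV^(γ−1) is constant, so T₂ = T₁ (V₁/V₂)^(γ−1).
T₂ = 270 × (3.38/76.4)^(0.4) = 77.57 K.

T₂ ≈ 77.6 K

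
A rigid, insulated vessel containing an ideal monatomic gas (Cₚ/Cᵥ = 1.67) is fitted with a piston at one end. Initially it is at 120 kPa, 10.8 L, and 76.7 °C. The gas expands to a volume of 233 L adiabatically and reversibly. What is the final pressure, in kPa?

Since PV^γ is constant along a reversible adiabat, P₂ = P₁ (V₁/V₂)^γ.
P₂ = 120 × (10.8/233)^(1.67) = 0.7104 kPa.

P₂ ≈ 0.710 kPa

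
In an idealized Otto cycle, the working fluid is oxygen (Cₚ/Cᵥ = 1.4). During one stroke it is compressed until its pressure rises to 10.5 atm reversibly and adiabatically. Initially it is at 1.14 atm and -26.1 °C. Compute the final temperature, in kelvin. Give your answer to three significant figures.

Adiabatic: T₂/T₁ = (P₂/P₁)^((γ−1)/γ).
T₁ = -26.1 °C = 247 K.
T₂ = 247 × (10.5/1.14)^(0.286) = 465.9 K.

T₂ ≈ 466 K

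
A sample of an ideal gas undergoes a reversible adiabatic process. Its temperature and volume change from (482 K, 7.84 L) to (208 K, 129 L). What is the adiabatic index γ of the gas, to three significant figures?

TV^(γ−1) = const ⇒ γ − 1 = ln(T₂/T₁) / ln(V₁/V₂).
γ = 1 + ln(208/482) / ln(7.84/129) = 1.3.

γ ≈ 1.30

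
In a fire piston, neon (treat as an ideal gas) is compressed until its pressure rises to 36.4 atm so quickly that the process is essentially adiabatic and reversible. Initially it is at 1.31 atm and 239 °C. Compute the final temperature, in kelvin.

T₂ ≈ 1940 K

Adiabatic: T₂/T₁ = (P₂/P₁)^((γ−1)/γ).
For a monatomic ideal gas γ = 5/3, so (γ−1)/γ = 2/5.
T₁ = 239 °C = 512.1 K.
T₂ = 512.1 × (36.4/1.31)^(2/5) = 1936 K.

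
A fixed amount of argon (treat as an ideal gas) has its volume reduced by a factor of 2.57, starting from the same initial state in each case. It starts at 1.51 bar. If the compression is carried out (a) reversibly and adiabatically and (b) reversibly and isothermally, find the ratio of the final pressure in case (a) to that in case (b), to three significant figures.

For a monatomic ideal gas γ = 5/3.
Isothermal: P_b = P₁(V₁/V₂) = 1.51×2.57.
Adiabatic: P_a = P₁(V₁/V₂)^γ = 1.51×2.57^(5/3).
P_a/P_b = (V₁/V₂)^(γ−1) = 2.57^(2/3) = 1.876.

P_adiabatic / P_isothermal ≈ 1.88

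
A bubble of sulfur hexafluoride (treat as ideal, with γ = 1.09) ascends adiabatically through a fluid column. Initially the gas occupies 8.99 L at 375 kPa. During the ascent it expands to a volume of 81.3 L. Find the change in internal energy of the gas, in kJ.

ΔU ≈ -6.73 kJ

P₂ = P₁(V₁/V₂)^γ = 375×(8.99/81.3)^(1.09) = 34.01 kPa.
For a reversible adiabat, W_by_gas = (P₁V₁ − P₂V₂)/(γ−1).
W_by = (375000×0.00899 − 34010×0.0813) / (0.09) = 6734 J.
Q = 0 ⇒ ΔU = −W_by = -6734 J.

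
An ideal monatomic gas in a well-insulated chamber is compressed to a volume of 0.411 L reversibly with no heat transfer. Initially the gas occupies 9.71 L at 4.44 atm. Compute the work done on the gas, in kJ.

W ≈ 47.4 kJ

γ = 5/3 for a monatomic ideal gas.
P₂ = P₁(V₁/V₂)^γ = 4.44×(9.71/0.411)^(5/3) = 863.7 atm.
For a reversible adiabat, W_by_gas = (P₁V₁ − P₂V₂)/(γ−1).
W_by = (449900×0.00971 − 8.751×10^7×0.000411) / (2/3) = -47400 J.
W_on_gas = −W_by = 47400 J.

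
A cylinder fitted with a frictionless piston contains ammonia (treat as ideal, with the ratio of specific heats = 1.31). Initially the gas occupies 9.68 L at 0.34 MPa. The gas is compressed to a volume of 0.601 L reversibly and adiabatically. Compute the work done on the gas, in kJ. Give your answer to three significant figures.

P₂ = P₁(V₁/V₂)^γ = 0.34×(9.68/0.601)^(1.31) = 12.96 MPa.
For a reversible adiabat, W_by_gas = (P₁V₁ − P₂V₂)/(γ−1).
W_by = (340000×0.00968 − 1.296×10^7×0.000601) / (0.31) = -14510 J.
W_on_gas = −W_by = 14510 J.

W ≈ 14.5 kJ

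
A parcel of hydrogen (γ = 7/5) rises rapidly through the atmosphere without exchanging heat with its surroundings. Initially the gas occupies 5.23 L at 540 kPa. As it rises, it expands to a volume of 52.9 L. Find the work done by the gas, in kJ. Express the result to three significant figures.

P₂ = P₁(V₁/V₂)^γ = 540×(5.23/52.9)^(7/5) = 21.16 kPa.
For a reversible adiabat, W_by_gas = (P₁V₁ − P₂V₂)/(γ−1).
W_by = (540000×0.00523 − 21160×0.0529) / (2/5) = 4262 J.

W ≈ 4.26 kJ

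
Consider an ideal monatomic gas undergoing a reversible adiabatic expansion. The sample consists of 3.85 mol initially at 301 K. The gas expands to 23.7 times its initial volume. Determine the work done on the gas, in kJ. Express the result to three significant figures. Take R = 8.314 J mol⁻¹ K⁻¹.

W ≈ -12.7 kJ

For a reversible adiabat TV^(γ−1) is constant, so T₂ = T₁ (V₁/V₂)^(γ−1).
γ = 5/3 for a monatomic ideal gas, so γ−1 = 2/3.
T₂ = 301 × (1/23.7)^(2/3) = 36.48 K.
Q = 0, so ΔU = W_on_gas = nCᵥΔT with Cᵥ = R/(γ−1) = 12.47 J/(mol·K).
ΔU = 3.85 × 12.47 × (36.48 − 301) = -12700 J.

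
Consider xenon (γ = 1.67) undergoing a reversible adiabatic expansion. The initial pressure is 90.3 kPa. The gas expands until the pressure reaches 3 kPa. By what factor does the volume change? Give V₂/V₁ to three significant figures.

V₂/V₁ ≈ 7.68

From PV^γ = const, V₂/V₁ = (P₁/P₂)^(1/γ).
V₂/V₁ = (90.3/3)^(0.599) = 7.68.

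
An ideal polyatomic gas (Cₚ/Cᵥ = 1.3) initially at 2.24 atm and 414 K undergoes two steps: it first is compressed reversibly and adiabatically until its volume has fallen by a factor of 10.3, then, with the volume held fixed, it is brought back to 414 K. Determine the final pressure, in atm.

Adiabatic step (PV^γ = const): P₂ = 2.24×10.3^(1.3) = 46.44 atm; T₂ = 414×10.3^(0.3) = 833.4 K.
Isochoric: P₃ = P₂(T₃/T₂) = 46.44 × (414/833.4) = 23.07 atm.

P₃ ≈ 23.1 atm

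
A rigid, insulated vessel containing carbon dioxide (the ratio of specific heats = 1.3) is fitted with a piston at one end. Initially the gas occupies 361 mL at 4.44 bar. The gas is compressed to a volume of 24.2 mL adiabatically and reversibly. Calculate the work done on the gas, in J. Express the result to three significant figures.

P₂ = P₁(V₁/V₂)^γ = 4.44×(361/24.2)^(1.3) = 149 bar.
For a reversible adiabat, W_by_gas = (P₁V₁ − P₂V₂)/(γ−1).
W_by = (444000×0.000361 − 1.49×10^7×2.42×10^-5) / (0.3) = -667.6 J.
W_on_gas = −W_by = 667.6 J.

W ≈ 668 J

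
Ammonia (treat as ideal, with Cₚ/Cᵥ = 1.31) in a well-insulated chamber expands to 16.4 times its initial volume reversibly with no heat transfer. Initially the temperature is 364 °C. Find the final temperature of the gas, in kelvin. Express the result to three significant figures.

T₂ ≈ 268 K

Adiabatic: T₁V₁^(γ−1) = T₂V₂^(γ−1) ⇒ T₂ = T₁ (V₁/V₂)^(γ−1).
T₁ = 364 °C = 637.1 K.
T₂ = 637.1 × (1/16.4)^(0.31) = 267.7 K.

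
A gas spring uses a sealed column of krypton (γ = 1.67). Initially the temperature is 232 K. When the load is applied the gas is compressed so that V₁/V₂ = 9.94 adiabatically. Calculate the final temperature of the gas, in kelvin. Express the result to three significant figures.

For a reversible adiabat TV^(γ−1) is constant, so T₂ = T₁ (V₁/V₂)^(γ−1).
T₂ = 232 × 9.94^(0.67) = 1081 K.

T₂ ≈ 1080 K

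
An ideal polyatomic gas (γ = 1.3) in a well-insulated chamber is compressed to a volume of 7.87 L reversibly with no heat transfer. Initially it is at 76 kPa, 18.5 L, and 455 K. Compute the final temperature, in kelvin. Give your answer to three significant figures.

For a reversible adiabat TV^(γ−1) is constant, so T₂ = T₁ (V₁/V₂)^(γ−1).
T₂ = 455 × (18.5/7.87)^(0.3) = 588 K.

T₂ ≈ 588 K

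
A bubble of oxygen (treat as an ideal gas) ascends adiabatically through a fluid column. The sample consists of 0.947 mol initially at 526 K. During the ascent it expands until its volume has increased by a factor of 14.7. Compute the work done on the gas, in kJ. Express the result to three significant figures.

W ≈ -6.82 kJ

Adiabatic: T₁V₁^(γ−1) = T₂V₂^(γ−1) ⇒ T₂ = T₁ (V₁/V₂)^(γ−1).
γ = 7/5 for a diatomic ideal gas, so γ−1 = 2/5.
T₂ = 526 × (1/14.7)^(2/5) = 179.5 K.
Q = 0, so ΔU = W_on_gas = nCᵥΔT with Cᵥ = R/(γ−1) = 20.79 J/(mol·K).
ΔU = 0.947 × 20.79 × (179.5 − 526) = -6820 J.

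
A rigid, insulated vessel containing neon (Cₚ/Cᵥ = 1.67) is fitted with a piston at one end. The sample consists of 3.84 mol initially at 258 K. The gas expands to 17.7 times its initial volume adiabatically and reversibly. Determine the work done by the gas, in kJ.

W ≈ 10.5 kJ

For a reversible adiabat TV^(γ−1) is constant, so T₂ = T₁ (V₁/V₂)^(γ−1).
T₂ = 258 × (1/17.7)^(0.67) = 37.63 K.
Q = 0, so ΔU = W_on_gas = nCᵥΔT with Cᵥ = R/(γ−1) = 12.41 J/(mol·K).
ΔU = 3.84 × 12.41 × (37.63 − 258) = -10500 J.
Work done by the gas = −ΔU = 10500 J.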